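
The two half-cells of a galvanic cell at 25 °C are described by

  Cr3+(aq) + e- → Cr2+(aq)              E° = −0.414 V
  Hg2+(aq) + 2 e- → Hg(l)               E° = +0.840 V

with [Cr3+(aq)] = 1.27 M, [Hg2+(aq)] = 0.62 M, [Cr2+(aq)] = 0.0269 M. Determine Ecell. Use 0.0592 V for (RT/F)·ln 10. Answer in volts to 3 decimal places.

Since E°(Hg²⁺/Hg) > E°(Cr³⁺/Cr²⁺), Hg²⁺/Hg serves as the cathode.
E°cell = +0.840 − (−0.414) = +1.254 V, with n = 2 electrons transferred.
Balancing gives Hg2+(aq) + 2 Cr2+(aq) → Hg(l) + 2 Cr3+(aq); hence Q = [Cr3+(aq)]^2 / ([Hg2+(aq)]·[Cr2+(aq)]^2) = 3.6×10^3 (log Q = 3.556).
E = E° − (0.0592/n)·log Q = +1.254 − (0.0592/2)(3.556) = +1.149 V.

+1.149 V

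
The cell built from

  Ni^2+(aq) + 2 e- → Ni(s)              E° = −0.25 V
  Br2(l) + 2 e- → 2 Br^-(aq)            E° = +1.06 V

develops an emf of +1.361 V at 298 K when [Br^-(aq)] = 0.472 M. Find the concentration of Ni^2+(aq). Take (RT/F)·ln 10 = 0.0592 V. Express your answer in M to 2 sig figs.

The Br₂/Br⁻ couple has the larger reduction potential, so it is the cathode: E°cell = +1.06 − (−0.25) = +1.31 V and n = 2.
From the Nernst equation, log Q = n(E° − E)/0.0592 = 2·(+1.31 − (+1.361))/0.0592 = −1.723.
Balancing electrons gives Br2(l) + Ni(s) → 2 Br^-(aq) + Ni^2+(aq); thus Q = [Br^-(aq)]^2·[Ni^2+(aq)].
Substituting the known concentrations and solving, log [Ni^2+(aq)] = −1.071 and [Ni^2+(aq)] = 0.085 M.

0.085 M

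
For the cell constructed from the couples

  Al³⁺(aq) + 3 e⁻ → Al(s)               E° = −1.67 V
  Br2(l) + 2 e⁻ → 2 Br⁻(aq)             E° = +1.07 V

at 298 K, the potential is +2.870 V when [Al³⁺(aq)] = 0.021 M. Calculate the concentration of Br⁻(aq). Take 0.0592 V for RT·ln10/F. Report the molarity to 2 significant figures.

With Br₂/Br⁻ at the cathode and Al³⁺/Al at the anode, E°cell = +1.07 − (−1.67) = +2.74 V (n = 6).
Since E = E° − (0.0592/n)·log Q, log Q = n(E° − E)/0.0592 = −13.176.
Balancing electrons gives 3 Br2(l) + 2 Al(s) → 6 Br⁻(aq) + 2 Al³⁺(aq); thus Q = [Br⁻(aq)]^6·[Al³⁺(aq)]^2.
Isolating [Br⁻(aq)] in Q = 10^{−13.176} yields log [Br⁻(aq)] = −1.637, i.e. 0.023 M.

0.023 M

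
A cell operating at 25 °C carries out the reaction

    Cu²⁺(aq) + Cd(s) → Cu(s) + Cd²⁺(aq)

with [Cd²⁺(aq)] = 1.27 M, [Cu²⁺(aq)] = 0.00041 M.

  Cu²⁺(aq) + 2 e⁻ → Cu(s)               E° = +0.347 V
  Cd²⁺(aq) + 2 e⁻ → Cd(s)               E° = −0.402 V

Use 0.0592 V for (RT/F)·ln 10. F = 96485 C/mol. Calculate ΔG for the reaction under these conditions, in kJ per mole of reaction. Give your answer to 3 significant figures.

−125 kJ/mol

The standard cell potential is +0.347 − (−0.402) = +0.749 V, with n = 2 electrons in the balanced equation.
Q = [Cd²⁺(aq)] / [Cu²⁺(aq)] = 3.1×10^3, so log Q = 3.491 and E = +0.749 − (0.0592/2)(3.491) = +0.6457 V.
Then ΔG = −nFE = −2 × 96485 × +0.6457 J/mol = −125 kJ/mol.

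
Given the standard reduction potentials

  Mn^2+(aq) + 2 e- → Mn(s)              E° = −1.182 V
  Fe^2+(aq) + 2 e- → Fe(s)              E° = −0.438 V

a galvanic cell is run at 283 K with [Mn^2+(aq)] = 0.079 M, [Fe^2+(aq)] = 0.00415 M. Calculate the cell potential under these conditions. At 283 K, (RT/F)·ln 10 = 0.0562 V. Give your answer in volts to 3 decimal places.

+0.708 V

Fe²⁺/Fe is reduced (cathode, E° = −0.438 V) and Mn²⁺/Mn is oxidized (anode).
The standard potential is −0.438 − (−1.182) = +0.744 V and the balanced reaction transfers n = 2 electrons.
For the overall reaction Fe^2+(aq) + Mn(s) → Fe(s) + Mn^2+(aq), Q = [Mn^2+(aq)] / [Fe^2+(aq)] = 19, giving log Q = 1.280.
E = E° − (0.0562/n)·log Q = +0.744 − (0.0562/2)(1.280) = +0.708 V.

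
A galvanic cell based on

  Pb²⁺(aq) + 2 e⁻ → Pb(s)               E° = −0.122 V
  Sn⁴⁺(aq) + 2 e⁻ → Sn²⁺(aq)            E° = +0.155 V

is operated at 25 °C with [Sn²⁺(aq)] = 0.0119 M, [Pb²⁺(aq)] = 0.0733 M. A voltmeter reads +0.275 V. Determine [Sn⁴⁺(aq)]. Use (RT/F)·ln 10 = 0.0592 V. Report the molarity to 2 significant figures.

0.00075 M

With Sn⁴⁺/Sn²⁺ at the cathode and Pb²⁺/Pb at the anode, E°cell = +0.155 − (−0.122) = +0.277 V (n = 2).
Rearranging E = E° − (0.0592/n)·log Q gives log Q = 2(+0.277 − (+0.275))/0.0592 = 0.068.
For Sn⁴⁺(aq) + Pb(s) → Sn²⁺(aq) + Pb²⁺(aq), the reaction quotient is Q = ([Sn²⁺(aq)]·[Pb²⁺(aq)]) / [Sn⁴⁺(aq)].
Substituting the known concentrations and solving, log [Sn⁴⁺(aq)] = −3.127 and [Sn⁴⁺(aq)] = 0.00075 M.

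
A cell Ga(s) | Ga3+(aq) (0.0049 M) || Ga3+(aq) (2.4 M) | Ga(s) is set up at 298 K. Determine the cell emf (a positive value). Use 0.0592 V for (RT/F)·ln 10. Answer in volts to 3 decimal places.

0.053 V

For a concentration cell E°cell = 0, since both electrodes use the same couple.
The compartment with the higher Ga3+(aq) concentration (2.4 M) acts as the cathode; ions are reduced there and produced at the dilute (0.0049 M) anode.
With n = 3, Ecell = −(0.0592/3)·log([dilute]/[conc]) = −(0.0592/3)·log(0.0049/2.4) = +0.053 V.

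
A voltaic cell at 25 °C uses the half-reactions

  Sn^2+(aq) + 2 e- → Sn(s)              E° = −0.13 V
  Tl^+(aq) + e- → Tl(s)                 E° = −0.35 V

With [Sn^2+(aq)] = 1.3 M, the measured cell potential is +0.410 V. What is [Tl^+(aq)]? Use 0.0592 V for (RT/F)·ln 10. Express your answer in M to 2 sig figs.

The Sn²⁺/Sn couple has the larger reduction potential, so it is the cathode: E°cell = −0.13 − (−0.35) = +0.22 V and n = 2.
From the Nernst equation, log Q = n(E° − E)/0.0592 = 2·(+0.22 − (+0.410))/0.0592 = −6.419.
The balanced reaction is Sn^2+(aq) + 2 Tl(s) → Sn(s) + 2 Tl^+(aq), so Q = [Tl^+(aq)]^2 / [Sn^2+(aq)].
Solving for the unknown gives log [Tl^+(aq)] = −3.153, so [Tl^+(aq)] ≈ 0.00070 M.

0.00070 M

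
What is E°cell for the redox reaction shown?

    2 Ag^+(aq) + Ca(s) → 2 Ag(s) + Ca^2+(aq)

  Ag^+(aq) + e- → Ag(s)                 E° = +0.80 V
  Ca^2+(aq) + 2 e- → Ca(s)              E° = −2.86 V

+3.66 V

In the reaction as written, Ag^+(aq) is reduced (cathode) and Ca^2+(aq) is produced by oxidation at the anode.
E°cell = E°(cathode) − E°(anode) = +0.80 − (−2.86) = +3.66 V.
The positive value indicates the reaction is spontaneous as written.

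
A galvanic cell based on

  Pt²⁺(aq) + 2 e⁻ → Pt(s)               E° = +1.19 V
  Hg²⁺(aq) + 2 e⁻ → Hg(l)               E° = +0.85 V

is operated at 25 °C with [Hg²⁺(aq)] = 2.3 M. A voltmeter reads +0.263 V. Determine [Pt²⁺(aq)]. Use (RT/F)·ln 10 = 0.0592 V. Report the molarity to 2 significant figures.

0.0058 M

The Pt²⁺/Pt couple has the larger reduction potential, so it is the cathode: E°cell = +1.19 − (+0.85) = +0.34 V and n = 2.
Rearranging E = E° − (0.0592/n)·log Q gives log Q = 2(+0.34 − (+0.263))/0.0592 = 2.601.
Balancing electrons gives Pt²⁺(aq) + Hg(l) → Pt(s) + Hg²⁺(aq); thus Q = [Hg²⁺(aq)] / [Pt²⁺(aq)].
Substituting the known concentrations and solving, log [Pt²⁺(aq)] = −2.239 and [Pt²⁺(aq)] = 0.0058 M.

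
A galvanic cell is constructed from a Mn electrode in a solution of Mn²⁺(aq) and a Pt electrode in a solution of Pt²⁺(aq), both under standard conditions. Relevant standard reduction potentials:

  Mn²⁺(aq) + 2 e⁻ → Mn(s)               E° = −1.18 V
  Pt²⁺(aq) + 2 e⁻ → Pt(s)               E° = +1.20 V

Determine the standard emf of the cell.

The Pt²⁺/Pt couple has the higher E°, so Pt ion is reduced (cathode) and Mn is oxidized (anode).
E°cell = E°(cathode) − E°(anode) = +1.20 − (−1.18) = +2.38 V.

+2.38 V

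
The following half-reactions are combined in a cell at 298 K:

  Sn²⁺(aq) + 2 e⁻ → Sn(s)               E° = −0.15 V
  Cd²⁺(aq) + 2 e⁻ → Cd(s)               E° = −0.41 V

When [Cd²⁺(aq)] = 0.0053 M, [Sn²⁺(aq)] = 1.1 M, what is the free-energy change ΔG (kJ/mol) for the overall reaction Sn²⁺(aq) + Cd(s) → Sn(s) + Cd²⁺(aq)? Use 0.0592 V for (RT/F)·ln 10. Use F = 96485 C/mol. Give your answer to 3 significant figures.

The standard cell potential is −0.15 − (−0.41) = +0.26 V, with n = 2 electrons in the balanced equation.
Here Q = [Cd²⁺(aq)] / [Sn²⁺(aq)] = 0.00482 (log Q = −2.317), giving E = +0.26 − (0.0592/2)·(−2.317) = +0.3286 V.
Finally ΔG = −nFE = −(2)(96485 C/mol)(+0.3286 V) = −63.4 kJ/mol.

−63.4 kJ/mol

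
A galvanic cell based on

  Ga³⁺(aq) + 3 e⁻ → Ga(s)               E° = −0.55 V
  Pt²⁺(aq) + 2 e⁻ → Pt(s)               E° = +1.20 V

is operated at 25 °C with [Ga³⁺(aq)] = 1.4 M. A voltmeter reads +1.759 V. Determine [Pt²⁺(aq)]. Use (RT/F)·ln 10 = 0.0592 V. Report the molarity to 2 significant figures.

Pt²⁺/Pt is the cathode (higher E°); E°cell = +1.20 − (−0.55) = +1.75 V with n = 6.
From the Nernst equation, log Q = n(E° − E)/0.0592 = 6·(+1.75 − (+1.759))/0.0592 = −0.912.
For 3 Pt²⁺(aq) + 2 Ga(s) → 3 Pt(s) + 2 Ga³⁺(aq), the reaction quotient is Q = [Ga³⁺(aq)]^2 / [Pt²⁺(aq)]^3.
Substituting the known concentrations and solving, log [Pt²⁺(aq)] = 0.401 and [Pt²⁺(aq)] = 2.5 M.

2.5 M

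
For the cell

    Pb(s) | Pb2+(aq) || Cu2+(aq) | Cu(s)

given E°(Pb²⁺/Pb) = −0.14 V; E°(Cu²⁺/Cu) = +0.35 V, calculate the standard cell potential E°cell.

+0.49 V

By convention the left-hand electrode in cell notation is the anode (oxidation) and the right-hand electrode is the cathode (reduction).
E°cell = E°(right) − E°(left) = +0.35 − (−0.14) = +0.49 V.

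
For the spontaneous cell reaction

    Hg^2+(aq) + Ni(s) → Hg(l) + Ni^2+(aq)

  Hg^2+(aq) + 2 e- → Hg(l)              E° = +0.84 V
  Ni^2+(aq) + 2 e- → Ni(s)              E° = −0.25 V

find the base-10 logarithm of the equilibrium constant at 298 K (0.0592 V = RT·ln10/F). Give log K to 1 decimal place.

log K = 36.8

The Hg²⁺/Hg couple is reduced (cathode); E°cell = +0.84 − (−0.25) = +1.09 V with n = 2.
At equilibrium E = 0, so log K = nE°cell / 0.0592 = (2)(+1.09) / 0.0592 = 36.8.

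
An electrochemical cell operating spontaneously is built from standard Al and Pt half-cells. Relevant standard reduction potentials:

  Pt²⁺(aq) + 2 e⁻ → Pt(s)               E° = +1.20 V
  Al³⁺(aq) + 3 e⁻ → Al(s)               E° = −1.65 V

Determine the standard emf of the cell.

The Pt²⁺/Pt couple has the higher E°, so Pt ion is reduced (cathode) and Al is oxidized (anode).
E°cell = E°(cathode) − E°(anode) = +1.20 − (−1.65) = +2.85 V.

+2.85 V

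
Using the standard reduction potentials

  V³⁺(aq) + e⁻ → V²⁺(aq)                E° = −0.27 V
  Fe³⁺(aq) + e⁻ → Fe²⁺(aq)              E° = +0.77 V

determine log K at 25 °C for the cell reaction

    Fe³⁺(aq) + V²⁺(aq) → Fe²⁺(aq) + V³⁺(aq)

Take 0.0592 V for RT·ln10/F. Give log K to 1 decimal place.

log K = 17.6

The Fe³⁺/Fe²⁺ couple is reduced (cathode); E°cell = +0.77 − (−0.27) = +1.04 V with n = 1.
At equilibrium E = 0, so log K = nE°cell / 0.0592 = (1)(+1.04) / 0.0592 = 17.6.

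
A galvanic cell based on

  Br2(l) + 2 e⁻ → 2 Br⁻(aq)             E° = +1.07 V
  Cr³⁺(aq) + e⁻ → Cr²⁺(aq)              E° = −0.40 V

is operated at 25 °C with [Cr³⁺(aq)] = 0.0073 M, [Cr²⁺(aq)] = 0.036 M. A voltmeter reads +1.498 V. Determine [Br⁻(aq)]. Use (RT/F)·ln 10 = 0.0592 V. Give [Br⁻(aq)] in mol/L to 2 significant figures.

Br₂/Br⁻ is the cathode (higher E°); E°cell = +1.07 − (−0.40) = +1.47 V with n = 2.
From the Nernst equation, log Q = n(E° − E)/0.0592 = 2·(+1.47 − (+1.498))/0.0592 = −0.946.
Balancing electrons gives Br2(l) + 2 Cr²⁺(aq) → 2 Br⁻(aq) + 2 Cr³⁺(aq); thus Q = ([Br⁻(aq)]^2·[Cr³⁺(aq)]^2) / [Cr²⁺(aq)]^2.
Isolating [Br⁻(aq)] in Q = 10^{−0.946} yields log [Br⁻(aq)] = 0.220, i.e. 1.7 M.

1.7 M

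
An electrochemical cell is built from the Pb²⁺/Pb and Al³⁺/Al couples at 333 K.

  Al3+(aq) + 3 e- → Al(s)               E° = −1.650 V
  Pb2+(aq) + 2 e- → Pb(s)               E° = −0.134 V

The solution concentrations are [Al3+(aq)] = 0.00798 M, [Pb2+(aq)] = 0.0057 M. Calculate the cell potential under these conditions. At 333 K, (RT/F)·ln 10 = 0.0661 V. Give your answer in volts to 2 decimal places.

The Pb²⁺/Pb couple has the more positive E°, so it is the cathode; Al³⁺/Al is the anode.
The standard potential is −0.134 − (−1.650) = +1.516 V and the balanced reaction transfers n = 6 electrons.
Balancing gives 3 Pb2+(aq) + 2 Al(s) → 3 Pb(s) + 2 Al3+(aq); hence Q = [Al3+(aq)]^2 / [Pb2+(aq)]^3 = 344 (log Q = 2.536).
By the Nernst equation, E = +1.516 − (0.0661/6)·(2.536) = +1.49 V.

+1.49 V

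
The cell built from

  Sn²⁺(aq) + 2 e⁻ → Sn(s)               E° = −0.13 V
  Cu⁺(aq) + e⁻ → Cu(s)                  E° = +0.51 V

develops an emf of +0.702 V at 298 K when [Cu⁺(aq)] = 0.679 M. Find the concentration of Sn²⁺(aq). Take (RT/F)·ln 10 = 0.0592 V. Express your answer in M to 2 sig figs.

Cu⁺/Cu is the cathode (higher E°); E°cell = +0.51 − (−0.13) = +0.64 V with n = 2.
Rearranging E = E° − (0.0592/n)·log Q gives log Q = 2(+0.64 − (+0.702))/0.0592 = −2.095.
Balancing electrons gives 2 Cu⁺(aq) + Sn(s) → 2 Cu(s) + Sn²⁺(aq); thus Q = [Sn²⁺(aq)] / [Cu⁺(aq)]^2.
Substituting the known concentrations and solving, log [Sn²⁺(aq)] = −2.431 and [Sn²⁺(aq)] = 0.0037 M.

0.0037 M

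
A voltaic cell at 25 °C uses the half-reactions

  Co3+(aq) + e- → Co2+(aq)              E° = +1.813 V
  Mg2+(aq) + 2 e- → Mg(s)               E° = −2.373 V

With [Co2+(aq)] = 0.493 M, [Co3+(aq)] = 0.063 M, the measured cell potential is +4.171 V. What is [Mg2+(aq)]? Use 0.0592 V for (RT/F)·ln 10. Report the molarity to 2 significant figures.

The Co³⁺/Co²⁺ couple has the larger reduction potential, so it is the cathode: E°cell = +1.813 − (−2.373) = +4.186 V and n = 2.
Since E = E° − (0.0592/n)·log Q, log Q = n(E° − E)/0.0592 = 0.507.
For 2 Co3+(aq) + Mg(s) → 2 Co2+(aq) + Mg2+(aq), the reaction quotient is Q = ([Co2+(aq)]^2·[Mg2+(aq)]) / [Co3+(aq)]^2.
Substituting the known concentrations and solving, log [Mg2+(aq)] = −1.280 and [Mg2+(aq)] = 0.052 M.

0.052 M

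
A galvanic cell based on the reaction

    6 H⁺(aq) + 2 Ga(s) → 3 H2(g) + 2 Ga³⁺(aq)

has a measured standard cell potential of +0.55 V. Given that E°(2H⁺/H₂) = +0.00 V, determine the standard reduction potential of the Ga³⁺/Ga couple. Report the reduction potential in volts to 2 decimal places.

In the reaction as written the 2H⁺/H₂ couple is reduced (cathode) and Ga³⁺/Ga is oxidized (anode), so E°cell = E°(2H⁺/H₂) − E°(Ga³⁺/Ga).
E°(Ga³⁺/Ga) = E°(cathode) − E°cell = +0.00 − (+0.55) = −0.55 V.

−0.55 V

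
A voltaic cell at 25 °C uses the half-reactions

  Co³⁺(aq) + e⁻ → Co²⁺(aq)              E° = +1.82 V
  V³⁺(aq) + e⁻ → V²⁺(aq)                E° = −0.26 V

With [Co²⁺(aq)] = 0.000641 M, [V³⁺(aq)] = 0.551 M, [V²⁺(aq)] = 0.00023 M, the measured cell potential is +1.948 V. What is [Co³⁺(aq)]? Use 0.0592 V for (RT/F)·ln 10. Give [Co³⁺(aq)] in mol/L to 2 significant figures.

The Co³⁺/Co²⁺ couple has the larger reduction potential, so it is the cathode: E°cell = +1.82 − (−0.26) = +2.08 V and n = 1.
From the Nernst equation, log Q = n(E° − E)/0.0592 = 1·(+2.08 − (+1.948))/0.0592 = 2.230.
Balancing electrons gives Co³⁺(aq) + V²⁺(aq) → Co²⁺(aq) + V³⁺(aq); thus Q = ([Co²⁺(aq)]·[V³⁺(aq)]) / ([Co³⁺(aq)]·[V²⁺(aq)]).
Solving for the unknown gives log [Co³⁺(aq)] = −2.044, so [Co³⁺(aq)] ≈ 0.0090 M.

0.0090 M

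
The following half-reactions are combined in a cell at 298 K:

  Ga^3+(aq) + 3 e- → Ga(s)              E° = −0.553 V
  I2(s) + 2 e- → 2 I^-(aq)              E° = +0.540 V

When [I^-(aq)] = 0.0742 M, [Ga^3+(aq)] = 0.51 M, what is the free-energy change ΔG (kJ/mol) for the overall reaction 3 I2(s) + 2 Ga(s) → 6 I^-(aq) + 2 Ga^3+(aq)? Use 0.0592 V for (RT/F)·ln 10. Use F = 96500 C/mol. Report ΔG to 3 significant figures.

−675 kJ/mol

The standard cell potential is +0.540 − (−0.553) = +1.093 V, with n = 6 electrons in the balanced equation.
Q = [I^-(aq)]^6·[Ga^3+(aq)]^2 = 4.34×10^−8, so log Q = −7.362 and E = +1.093 − (0.0592/6)(−7.362) = +1.1656 V.
Finally ΔG = −nFE = −(6)(96500 C/mol)(+1.1656 V) = −675 kJ/mol.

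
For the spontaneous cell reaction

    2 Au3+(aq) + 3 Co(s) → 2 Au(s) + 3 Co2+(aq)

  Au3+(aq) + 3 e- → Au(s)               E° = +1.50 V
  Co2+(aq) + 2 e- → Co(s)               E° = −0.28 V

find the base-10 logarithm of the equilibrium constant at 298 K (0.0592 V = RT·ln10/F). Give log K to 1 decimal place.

The Au³⁺/Au couple is reduced (cathode); E°cell = +1.50 − (−0.28) = +1.78 V with n = 6.
At equilibrium E = 0, so log K = nE°cell / 0.0592 = (6)(+1.78) / 0.0592 = 180.4.

log K = 180.4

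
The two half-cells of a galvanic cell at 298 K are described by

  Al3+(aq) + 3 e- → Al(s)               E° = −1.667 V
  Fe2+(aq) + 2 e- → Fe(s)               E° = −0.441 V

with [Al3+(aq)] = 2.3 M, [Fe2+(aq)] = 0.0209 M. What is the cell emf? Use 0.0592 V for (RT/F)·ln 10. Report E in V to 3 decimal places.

+1.169 V

Since E°(Fe²⁺/Fe) > E°(Al³⁺/Al), Fe²⁺/Fe serves as the cathode.
E°cell = −0.441 − (−1.667) = +1.226 V, with n = 6 electrons transferred.
The balanced reaction is 3 Fe2+(aq) + 2 Al(s) → 3 Fe(s) + 2 Al3+(aq), so Q = [Al3+(aq)]^2 / [Fe2+(aq)]^3 = 5.79×10^5 and log Q = 5.763.
E = E° − (0.0592/n)·log Q = +1.226 − (0.0592/6)(5.763) = +1.169 V.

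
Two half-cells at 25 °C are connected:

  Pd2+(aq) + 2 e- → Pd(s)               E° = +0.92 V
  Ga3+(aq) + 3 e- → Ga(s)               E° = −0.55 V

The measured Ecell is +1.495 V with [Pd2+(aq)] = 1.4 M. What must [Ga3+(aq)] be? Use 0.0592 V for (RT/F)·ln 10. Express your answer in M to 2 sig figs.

Pd²⁺/Pd is the cathode (higher E°); E°cell = +0.92 − (−0.55) = +1.47 V with n = 6.
Rearranging E = E° − (0.0592/n)·log Q gives log Q = 6(+1.47 − (+1.495))/0.0592 = −2.534.
For 3 Pd2+(aq) + 2 Ga(s) → 3 Pd(s) + 2 Ga3+(aq), the reaction quotient is Q = [Ga3+(aq)]^2 / [Pd2+(aq)]^3.
Solving for the unknown gives log [Ga3+(aq)] = −1.048, so [Ga3+(aq)] ≈ 0.090 M.

0.090 M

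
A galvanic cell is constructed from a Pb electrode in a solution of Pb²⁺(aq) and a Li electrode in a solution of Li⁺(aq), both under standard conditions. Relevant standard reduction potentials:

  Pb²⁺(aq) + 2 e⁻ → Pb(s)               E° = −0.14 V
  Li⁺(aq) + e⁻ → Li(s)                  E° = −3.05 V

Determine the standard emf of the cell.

The Pb²⁺/Pb couple has the higher E°, so Pb ion is reduced (cathode) and Li is oxidized (anode).
E°cell = E°(cathode) − E°(anode) = −0.14 − (−3.05) = +2.91 V.

+2.91 V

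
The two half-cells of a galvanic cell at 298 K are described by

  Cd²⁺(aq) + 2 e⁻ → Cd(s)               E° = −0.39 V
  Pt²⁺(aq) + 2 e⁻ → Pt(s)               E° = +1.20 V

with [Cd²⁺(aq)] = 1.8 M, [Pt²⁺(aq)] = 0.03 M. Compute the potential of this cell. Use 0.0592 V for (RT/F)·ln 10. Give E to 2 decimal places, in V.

+1.54 V

Pt²⁺/Pt is reduced (cathode, E° = +1.20 V) and Cd²⁺/Cd is oxidized (anode).
E°cell = E°cat − E°an = +1.20 − (−0.39) = +1.59 V; n = 2.
The balanced reaction is Pt²⁺(aq) + Cd(s) → Pt(s) + Cd²⁺(aq), so Q = [Cd²⁺(aq)] / [Pt²⁺(aq)] = 60 and log Q = 1.778.
Applying E = E° − (RT ln10/nF)·log Q gives +1.59 − (0.0592/2)(1.778) = +1.54 V.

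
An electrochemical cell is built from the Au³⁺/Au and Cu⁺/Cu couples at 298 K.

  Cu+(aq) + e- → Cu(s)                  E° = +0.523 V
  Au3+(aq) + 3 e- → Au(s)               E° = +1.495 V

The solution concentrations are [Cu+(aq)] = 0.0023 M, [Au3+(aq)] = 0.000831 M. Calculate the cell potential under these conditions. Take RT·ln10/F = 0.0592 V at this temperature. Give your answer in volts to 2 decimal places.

Since E°(Au³⁺/Au) > E°(Cu⁺/Cu), Au³⁺/Au serves as the cathode.
The standard potential is +1.495 − (+0.523) = +0.972 V and the balanced reaction transfers n = 3 electrons.
The balanced reaction is Au3+(aq) + 3 Cu(s) → Au(s) + 3 Cu+(aq), so Q = [Cu+(aq)]^3 / [Au3+(aq)] = 1.46×10^−5 and log Q = −4.834.
By the Nernst equation, E = +0.972 − (0.0592/3)·(−4.834) = +1.07 V.

+1.07 V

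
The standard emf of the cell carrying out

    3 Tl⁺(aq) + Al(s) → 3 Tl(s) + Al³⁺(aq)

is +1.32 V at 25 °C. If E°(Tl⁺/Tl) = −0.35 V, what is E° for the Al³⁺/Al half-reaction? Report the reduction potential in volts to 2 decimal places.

In the reaction as written the Tl⁺/Tl couple is reduced (cathode) and Al³⁺/Al is oxidized (anode), so E°cell = E°(Tl⁺/Tl) − E°(Al³⁺/Al).
E°(Al³⁺/Al) = E°(cathode) − E°cell = −0.35 − (+1.32) = −1.67 V.

−1.67 V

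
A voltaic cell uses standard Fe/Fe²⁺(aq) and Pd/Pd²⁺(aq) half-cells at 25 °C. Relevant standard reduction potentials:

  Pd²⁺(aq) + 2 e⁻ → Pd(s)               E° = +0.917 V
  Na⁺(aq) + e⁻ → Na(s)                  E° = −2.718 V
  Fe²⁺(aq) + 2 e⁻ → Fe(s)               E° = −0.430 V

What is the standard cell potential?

+1.347 V

The Pd²⁺/Pd couple has the higher E°, so Pd ion is reduced (cathode) and Fe is oxidized (anode).
E°cell = E°(cathode) − E°(anode) = +0.917 − (−0.430) = +1.347 V.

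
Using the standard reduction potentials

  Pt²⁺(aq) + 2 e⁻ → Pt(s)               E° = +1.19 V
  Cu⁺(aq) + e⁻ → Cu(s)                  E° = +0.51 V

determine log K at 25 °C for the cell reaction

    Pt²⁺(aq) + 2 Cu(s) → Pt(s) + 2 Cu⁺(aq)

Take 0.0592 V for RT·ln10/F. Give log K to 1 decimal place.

log K = 23.0

The Pt²⁺/Pt couple is reduced (cathode); E°cell = +1.19 − (+0.51) = +0.68 V with n = 2.
At equilibrium E = 0, so log K = nE°cell / 0.0592 = (2)(+0.68) / 0.0592 = 23.0.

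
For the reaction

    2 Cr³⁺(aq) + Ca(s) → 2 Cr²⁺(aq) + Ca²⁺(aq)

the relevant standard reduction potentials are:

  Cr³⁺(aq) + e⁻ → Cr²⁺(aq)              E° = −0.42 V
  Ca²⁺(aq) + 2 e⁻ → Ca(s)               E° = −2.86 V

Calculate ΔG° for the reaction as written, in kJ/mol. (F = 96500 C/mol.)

−471 kJ/mol

In the reaction as written Cr³⁺(aq) is reduced, so the Cr³⁺/Cr²⁺ couple is the cathode and Ca²⁺/Ca is the anode.
E°cell = −0.42 − (−2.86) = +2.44 V; balancing electrons gives n = 2.
ΔG° = −nFE°cell = −(2)(96500)(+2.44) J/mol = −471 kJ/mol.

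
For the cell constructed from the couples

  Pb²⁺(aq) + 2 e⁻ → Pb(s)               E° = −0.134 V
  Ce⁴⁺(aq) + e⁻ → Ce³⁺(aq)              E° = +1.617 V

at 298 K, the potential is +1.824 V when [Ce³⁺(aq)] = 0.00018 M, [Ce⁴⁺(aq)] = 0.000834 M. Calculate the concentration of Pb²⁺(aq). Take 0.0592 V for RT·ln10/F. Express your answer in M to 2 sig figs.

The Ce⁴⁺/Ce³⁺ couple has the larger reduction potential, so it is the cathode: E°cell = +1.617 − (−0.134) = +1.751 V and n = 2.
Rearranging E = E° − (0.0592/n)·log Q gives log Q = 2(+1.751 − (+1.824))/0.0592 = −2.466.
Balancing electrons gives 2 Ce⁴⁺(aq) + Pb(s) → 2 Ce³⁺(aq) + Pb²⁺(aq); thus Q = ([Ce³⁺(aq)]^2·[Pb²⁺(aq)]) / [Ce⁴⁺(aq)]^2.
Isolating [Pb²⁺(aq)] in Q = 10^{−2.466} yields log [Pb²⁺(aq)] = −1.134, i.e. 0.073 M.

0.073 M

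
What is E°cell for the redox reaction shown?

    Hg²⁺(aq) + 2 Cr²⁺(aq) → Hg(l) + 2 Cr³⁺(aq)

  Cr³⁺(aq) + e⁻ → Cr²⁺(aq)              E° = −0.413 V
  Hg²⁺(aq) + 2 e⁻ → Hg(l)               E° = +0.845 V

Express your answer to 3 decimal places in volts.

Hg²⁺(aq) gains electrons, so the Hg²⁺/Hg couple is the cathode; the Cr³⁺/Cr²⁺ couple is the anode.
E°cell = E°(cathode) − E°(anode) = +0.845 − (−0.413) = +1.258 V.
The positive value indicates the reaction is spontaneous as written.

+1.258 V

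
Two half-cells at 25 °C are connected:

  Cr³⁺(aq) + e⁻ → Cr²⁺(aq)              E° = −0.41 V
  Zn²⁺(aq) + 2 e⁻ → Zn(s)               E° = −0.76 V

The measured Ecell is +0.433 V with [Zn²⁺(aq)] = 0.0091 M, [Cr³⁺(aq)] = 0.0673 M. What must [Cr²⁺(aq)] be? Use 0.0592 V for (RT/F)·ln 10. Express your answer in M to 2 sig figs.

0.028 M

Cr³⁺/Cr²⁺ is the cathode (higher E°); E°cell = −0.41 − (−0.76) = +0.35 V with n = 2.
From the Nernst equation, log Q = n(E° − E)/0.0592 = 2·(+0.35 − (+0.433))/0.0592 = −2.804.
For 2 Cr³⁺(aq) + Zn(s) → 2 Cr²⁺(aq) + Zn²⁺(aq), the reaction quotient is Q = ([Cr²⁺(aq)]^2·[Zn²⁺(aq)]) / [Cr³⁺(aq)]^2.
Substituting the known concentrations and solving, log [Cr²⁺(aq)] = −1.554 and [Cr²⁺(aq)] = 0.028 M.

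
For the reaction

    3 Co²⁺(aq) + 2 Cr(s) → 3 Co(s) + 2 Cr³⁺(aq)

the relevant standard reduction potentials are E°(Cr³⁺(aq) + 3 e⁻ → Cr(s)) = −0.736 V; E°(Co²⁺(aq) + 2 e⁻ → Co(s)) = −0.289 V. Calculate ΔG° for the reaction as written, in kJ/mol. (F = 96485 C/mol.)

In the reaction as written Co²⁺(aq) is reduced, so the Co²⁺/Co couple is the cathode and Cr³⁺/Cr is the anode.
E°cell = −0.289 − (−0.736) = +0.447 V; balancing electrons gives n = 6.
ΔG° = −nFE°cell = −(6)(96485)(+0.447) J/mol = −259 kJ/mol.

−259 kJ/mol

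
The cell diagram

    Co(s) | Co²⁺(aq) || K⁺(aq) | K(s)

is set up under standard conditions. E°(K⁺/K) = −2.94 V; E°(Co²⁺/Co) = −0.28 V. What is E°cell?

By convention the left-hand electrode in cell notation is the anode (oxidation) and the right-hand electrode is the cathode (reduction).
E°cell = E°(right) − E°(left) = −2.94 − (−0.28) = −2.66 V.
The negative sign shows that, as written, the cell would require an external voltage to drive the reaction.

−2.66 V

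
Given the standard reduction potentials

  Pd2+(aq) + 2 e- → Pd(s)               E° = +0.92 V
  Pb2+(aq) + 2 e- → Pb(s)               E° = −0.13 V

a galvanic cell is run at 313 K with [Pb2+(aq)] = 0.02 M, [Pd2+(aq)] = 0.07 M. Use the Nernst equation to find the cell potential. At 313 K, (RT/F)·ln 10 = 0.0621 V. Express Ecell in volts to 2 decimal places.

Pd²⁺/Pd is reduced (cathode, E° = +0.92 V) and Pb²⁺/Pb is oxidized (anode).
E°cell = +0.92 − (−0.13) = +1.05 V, with n = 2 electrons transferred.
Balancing gives Pd2+(aq) + Pb(s) → Pd(s) + Pb2+(aq); hence Q = [Pb2+(aq)] / [Pd2+(aq)] = 0.286 (log Q = −0.544).
Applying E = E° − (RT ln10/nF)·log Q gives +1.05 − (0.0621/2)(−0.544) = +1.07 V.

+1.07 V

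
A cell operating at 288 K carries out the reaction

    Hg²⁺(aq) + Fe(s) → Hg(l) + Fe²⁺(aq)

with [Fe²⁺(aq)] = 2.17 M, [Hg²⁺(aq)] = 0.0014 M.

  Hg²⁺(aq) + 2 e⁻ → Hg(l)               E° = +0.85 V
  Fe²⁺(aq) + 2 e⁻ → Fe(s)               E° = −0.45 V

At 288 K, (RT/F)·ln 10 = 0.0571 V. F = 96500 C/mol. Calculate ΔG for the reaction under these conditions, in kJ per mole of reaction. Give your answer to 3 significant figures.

The standard cell potential is +0.85 − (−0.45) = +1.30 V, with n = 2 electrons in the balanced equation.
Q = [Fe²⁺(aq)] / [Hg²⁺(aq)] = 1.55×10^3, so log Q = 3.190 and E = +1.30 − (0.0571/2)(3.190) = +1.2089 V.
Finally ΔG = −nFE = −(2)(96500 C/mol)(+1.2089 V) = −233 kJ/mol.

−233 kJ/mol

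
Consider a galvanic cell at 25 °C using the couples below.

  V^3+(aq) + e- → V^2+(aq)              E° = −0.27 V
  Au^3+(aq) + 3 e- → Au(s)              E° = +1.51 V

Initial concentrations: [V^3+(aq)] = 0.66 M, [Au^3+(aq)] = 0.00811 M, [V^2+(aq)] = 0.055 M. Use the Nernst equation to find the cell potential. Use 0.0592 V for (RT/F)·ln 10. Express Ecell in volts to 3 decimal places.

+1.675 V

Since E°(Au³⁺/Au) > E°(V³⁺/V²⁺), Au³⁺/Au serves as the cathode.
E°cell = E°cat − E°an = +1.51 − (−0.27) = +1.78 V; n = 3.
The balanced reaction is Au^3+(aq) + 3 V^2+(aq) → Au(s) + 3 V^3+(aq), so Q = [V^3+(aq)]^3 / ([Au^3+(aq)]·[V^2+(aq)]^3) = 2.13×10^5 and log Q = 5.329.
Applying E = E° − (RT ln10/nF)·log Q gives +1.78 − (0.0592/3)(5.329) = +1.675 V.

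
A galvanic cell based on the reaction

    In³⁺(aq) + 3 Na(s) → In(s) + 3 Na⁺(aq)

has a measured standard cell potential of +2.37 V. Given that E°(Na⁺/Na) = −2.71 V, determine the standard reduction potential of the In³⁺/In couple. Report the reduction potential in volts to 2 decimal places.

In the reaction as written the In³⁺/In couple is reduced (cathode) and Na⁺/Na is oxidized (anode), so E°cell = E°(In³⁺/In) − E°(Na⁺/Na).
E°(In³⁺/In) = E°cell + E°(anode) = +2.37 + (−2.71) = −0.34 V.

−0.34 V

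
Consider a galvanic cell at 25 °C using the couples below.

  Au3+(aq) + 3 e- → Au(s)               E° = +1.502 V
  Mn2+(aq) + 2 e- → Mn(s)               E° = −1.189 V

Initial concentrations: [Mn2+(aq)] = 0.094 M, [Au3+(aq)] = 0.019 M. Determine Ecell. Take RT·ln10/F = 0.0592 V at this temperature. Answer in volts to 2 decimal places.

Au³⁺/Au is reduced (cathode, E° = +1.502 V) and Mn²⁺/Mn is oxidized (anode).
E°cell = +1.502 − (−1.189) = +2.691 V, with n = 6 electrons transferred.
For the overall reaction 2 Au3+(aq) + 3 Mn(s) → 2 Au(s) + 3 Mn2+(aq), Q = [Mn2+(aq)]^3 / [Au3+(aq)]^2 = 2.3, giving log Q = 0.362.
Applying E = E° − (RT ln10/nF)·log Q gives +2.691 − (0.0592/6)(0.362) = +2.69 V.

+2.69 V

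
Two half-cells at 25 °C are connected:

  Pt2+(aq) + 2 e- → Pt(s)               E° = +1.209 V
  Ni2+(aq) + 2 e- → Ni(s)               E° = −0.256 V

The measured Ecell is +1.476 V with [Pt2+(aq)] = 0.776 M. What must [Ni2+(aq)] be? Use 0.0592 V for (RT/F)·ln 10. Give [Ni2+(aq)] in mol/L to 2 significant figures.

0.33 M

The Pt²⁺/Pt couple has the larger reduction potential, so it is the cathode: E°cell = +1.209 − (−0.256) = +1.465 V and n = 2.
Since E = E° − (0.0592/n)·log Q, log Q = n(E° − E)/0.0592 = −0.372.
The balanced reaction is Pt2+(aq) + Ni(s) → Pt(s) + Ni2+(aq), so Q = [Ni2+(aq)] / [Pt2+(aq)].
Solving for the unknown gives log [Ni2+(aq)] = −0.482, so [Ni2+(aq)] ≈ 0.33 M.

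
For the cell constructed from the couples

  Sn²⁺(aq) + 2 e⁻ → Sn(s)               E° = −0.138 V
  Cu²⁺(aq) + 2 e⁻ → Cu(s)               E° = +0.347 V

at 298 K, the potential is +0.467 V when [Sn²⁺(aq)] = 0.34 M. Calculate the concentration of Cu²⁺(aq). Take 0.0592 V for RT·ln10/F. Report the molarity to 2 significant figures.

0.084 M

With Cu²⁺/Cu at the cathode and Sn²⁺/Sn at the anode, E°cell = +0.347 − (−0.138) = +0.485 V (n = 2).
Rearranging E = E° − (0.0592/n)·log Q gives log Q = 2(+0.485 − (+0.467))/0.0592 = 0.608.
The balanced reaction is Cu²⁺(aq) + Sn(s) → Cu(s) + Sn²⁺(aq), so Q = [Sn²⁺(aq)] / [Cu²⁺(aq)].
Solving for the unknown gives log [Cu²⁺(aq)] = −1.077, so [Cu²⁺(aq)] ≈ 0.084 M.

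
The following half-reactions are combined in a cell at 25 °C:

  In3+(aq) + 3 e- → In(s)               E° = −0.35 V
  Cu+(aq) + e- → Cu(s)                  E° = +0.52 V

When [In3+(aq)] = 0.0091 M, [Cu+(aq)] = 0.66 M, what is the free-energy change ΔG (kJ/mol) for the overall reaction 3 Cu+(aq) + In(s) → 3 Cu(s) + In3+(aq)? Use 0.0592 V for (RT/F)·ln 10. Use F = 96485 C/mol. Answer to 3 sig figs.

With Cu⁺/Cu reduced at the cathode, E°cell = +0.52 − (−0.35) = +0.87 V and n = 3.
Q = [In3+(aq)] / [Cu+(aq)]^3 = 0.0317, so log Q = −1.500 and E = +0.87 − (0.0592/3)(−1.500) = +0.8996 V.
ΔG = −nFE = −(3)(96485)(+0.8996) J/mol = −260 kJ/mol.

−260 kJ/mol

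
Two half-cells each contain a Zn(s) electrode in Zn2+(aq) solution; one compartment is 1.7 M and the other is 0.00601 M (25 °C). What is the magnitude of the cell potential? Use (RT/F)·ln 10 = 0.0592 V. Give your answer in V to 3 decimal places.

0.073 V

For a concentration cell E°cell = 0, since both electrodes use the same couple.
The compartment with the higher Zn2+(aq) concentration (1.7 M) acts as the cathode; ions are reduced there and produced at the dilute (0.00601 M) anode.
With n = 2, Ecell = −(0.0592/2)·log([dilute]/[conc]) = −(0.0592/2)·log(0.00601/1.7) = +0.073 V.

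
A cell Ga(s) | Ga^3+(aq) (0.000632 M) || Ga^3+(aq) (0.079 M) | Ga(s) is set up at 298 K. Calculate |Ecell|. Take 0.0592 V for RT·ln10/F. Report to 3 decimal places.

For a concentration cell E°cell = 0, since both electrodes use the same couple.
The compartment with the higher Ga^3+(aq) concentration (0.079 M) acts as the cathode; ions are reduced there and produced at the dilute (0.000632 M) anode.
With n = 3, Ecell = −(0.0592/3)·log([dilute]/[conc]) = −(0.0592/3)·log(0.000632/0.079) = +0.041 V.

0.041 V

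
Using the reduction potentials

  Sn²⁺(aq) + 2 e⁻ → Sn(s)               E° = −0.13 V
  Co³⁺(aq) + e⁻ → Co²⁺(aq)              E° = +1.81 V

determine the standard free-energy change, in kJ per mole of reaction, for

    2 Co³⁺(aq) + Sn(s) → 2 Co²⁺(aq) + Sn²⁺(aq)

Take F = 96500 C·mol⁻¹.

In the reaction as written Co³⁺(aq) is reduced, so the Co³⁺/Co²⁺ couple is the cathode and Sn²⁺/Sn is the anode.
E°cell = +1.81 − (−0.13) = +1.94 V; balancing electrons gives n = 2.
ΔG° = −nFE°cell = −(2)(96500)(+1.94) J/mol = −374 kJ/mol.

−374 kJ/mol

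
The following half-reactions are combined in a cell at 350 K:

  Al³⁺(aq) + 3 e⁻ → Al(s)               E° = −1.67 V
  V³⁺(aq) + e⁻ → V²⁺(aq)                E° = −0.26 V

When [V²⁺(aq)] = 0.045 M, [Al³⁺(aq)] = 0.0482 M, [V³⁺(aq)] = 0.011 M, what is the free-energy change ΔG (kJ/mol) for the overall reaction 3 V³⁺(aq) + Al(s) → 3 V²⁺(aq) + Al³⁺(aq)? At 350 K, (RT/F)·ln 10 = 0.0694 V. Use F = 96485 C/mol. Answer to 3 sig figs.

E°cell = −0.26 − (−1.67) = +1.41 V; the balanced reaction transfers n = 3 electrons.
The reaction quotient is ([V²⁺(aq)]^3·[Al³⁺(aq)]) / [V³⁺(aq)]^3 = 3.3; by Nernst, E = +1.41 − (0.0694/3)(0.519) = +1.3980 V.
Then ΔG = −nFE = −3 × 96485 × +1.3980 J/mol = −405 kJ/mol.

−405 kJ/mol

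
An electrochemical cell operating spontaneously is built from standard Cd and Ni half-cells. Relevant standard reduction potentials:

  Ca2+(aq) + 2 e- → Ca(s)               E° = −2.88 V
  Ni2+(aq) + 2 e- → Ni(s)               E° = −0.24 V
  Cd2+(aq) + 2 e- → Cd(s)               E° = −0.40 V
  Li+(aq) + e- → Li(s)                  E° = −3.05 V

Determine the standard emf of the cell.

+0.16 V

The Ni²⁺/Ni couple has the higher E°, so Ni ion is reduced (cathode) and Cd is oxidized (anode).
E°cell = E°(cathode) − E°(anode) = −0.24 − (−0.40) = +0.16 V.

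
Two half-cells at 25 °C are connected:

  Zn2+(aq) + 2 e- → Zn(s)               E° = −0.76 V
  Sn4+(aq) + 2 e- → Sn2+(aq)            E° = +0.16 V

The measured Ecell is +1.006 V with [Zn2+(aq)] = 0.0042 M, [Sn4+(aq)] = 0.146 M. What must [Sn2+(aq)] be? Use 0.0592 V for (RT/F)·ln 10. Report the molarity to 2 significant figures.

0.043 M

The Sn⁴⁺/Sn²⁺ couple has the larger reduction potential, so it is the cathode: E°cell = +0.16 − (−0.76) = +0.92 V and n = 2.
Rearranging E = E° − (0.0592/n)·log Q gives log Q = 2(+0.92 − (+1.006))/0.0592 = −2.905.
For Sn4+(aq) + Zn(s) → Sn2+(aq) + Zn2+(aq), the reaction quotient is Q = ([Sn2+(aq)]·[Zn2+(aq)]) / [Sn4+(aq)].
Substituting the known concentrations and solving, log [Sn2+(aq)] = −1.364 and [Sn2+(aq)] = 0.043 M.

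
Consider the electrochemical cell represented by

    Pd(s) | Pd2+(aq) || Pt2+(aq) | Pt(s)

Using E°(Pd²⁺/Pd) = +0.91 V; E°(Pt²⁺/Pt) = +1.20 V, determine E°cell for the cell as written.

By convention the left-hand electrode in cell notation is the anode (oxidation) and the right-hand electrode is the cathode (reduction).
E°cell = E°(right) − E°(left) = +1.20 − (+0.91) = +0.29 V.

+0.29 V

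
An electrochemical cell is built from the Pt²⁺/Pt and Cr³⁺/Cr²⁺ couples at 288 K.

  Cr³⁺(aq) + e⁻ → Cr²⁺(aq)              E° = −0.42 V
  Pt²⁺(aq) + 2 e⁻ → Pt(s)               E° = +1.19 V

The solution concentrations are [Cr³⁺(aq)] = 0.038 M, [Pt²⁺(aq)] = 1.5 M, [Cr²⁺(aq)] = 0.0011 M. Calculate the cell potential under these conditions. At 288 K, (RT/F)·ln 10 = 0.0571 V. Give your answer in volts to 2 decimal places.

+1.53 V

Pt²⁺/Pt is reduced (cathode, E° = +1.19 V) and Cr³⁺/Cr²⁺ is oxidized (anode).
E°cell = E°cat − E°an = +1.19 − (−0.42) = +1.61 V; n = 2.
For the overall reaction Pt²⁺(aq) + 2 Cr²⁺(aq) → Pt(s) + 2 Cr³⁺(aq), Q = [Cr³⁺(aq)]^2 / ([Pt²⁺(aq)]·[Cr²⁺(aq)]^2) = 796, giving log Q = 2.901.
Applying E = E° − (RT ln10/nF)·log Q gives +1.61 − (0.0571/2)(2.901) = +1.53 V.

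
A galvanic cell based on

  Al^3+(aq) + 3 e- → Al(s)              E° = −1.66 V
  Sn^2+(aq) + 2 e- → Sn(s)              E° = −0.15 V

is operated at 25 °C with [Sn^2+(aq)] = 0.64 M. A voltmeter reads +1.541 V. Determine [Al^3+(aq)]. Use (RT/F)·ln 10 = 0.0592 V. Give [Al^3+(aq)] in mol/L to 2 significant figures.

0.014 M

Sn²⁺/Sn is the cathode (higher E°); E°cell = −0.15 − (−1.66) = +1.51 V with n = 6.
Since E = E° − (0.0592/n)·log Q, log Q = n(E° − E)/0.0592 = −3.142.
For 3 Sn^2+(aq) + 2 Al(s) → 3 Sn(s) + 2 Al^3+(aq), the reaction quotient is Q = [Al^3+(aq)]^2 / [Sn^2+(aq)]^3.
Solving for the unknown gives log [Al^3+(aq)] = −1.862, so [Al^3+(aq)] ≈ 0.014 M.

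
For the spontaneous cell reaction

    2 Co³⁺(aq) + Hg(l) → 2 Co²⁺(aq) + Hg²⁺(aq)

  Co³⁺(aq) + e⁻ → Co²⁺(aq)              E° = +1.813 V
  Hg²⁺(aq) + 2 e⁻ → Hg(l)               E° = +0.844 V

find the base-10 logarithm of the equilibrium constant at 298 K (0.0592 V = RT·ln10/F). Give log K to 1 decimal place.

The Co³⁺/Co²⁺ couple is reduced (cathode); E°cell = +1.813 − (+0.844) = +0.969 V with n = 2.
At equilibrium E = 0, so log K = nE°cell / 0.0592 = (2)(+0.969) / 0.0592 = 32.7.

log K = 32.7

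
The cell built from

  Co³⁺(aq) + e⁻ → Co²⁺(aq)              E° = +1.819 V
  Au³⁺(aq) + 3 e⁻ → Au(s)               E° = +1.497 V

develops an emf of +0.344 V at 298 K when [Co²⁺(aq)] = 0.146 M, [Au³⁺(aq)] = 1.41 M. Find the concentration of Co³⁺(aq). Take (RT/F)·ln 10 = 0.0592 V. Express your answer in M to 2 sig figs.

0.39 M

Co³⁺/Co²⁺ is the cathode (higher E°); E°cell = +1.819 − (+1.497) = +0.322 V with n = 3.
Since E = E° − (0.0592/n)·log Q, log Q = n(E° − E)/0.0592 = −1.115.
The balanced reaction is 3 Co³⁺(aq) + Au(s) → 3 Co²⁺(aq) + Au³⁺(aq), so Q = ([Co²⁺(aq)]^3·[Au³⁺(aq)]) / [Co³⁺(aq)]^3.
Solving for the unknown gives log [Co³⁺(aq)] = −0.414, so [Co³⁺(aq)] ≈ 0.39 M.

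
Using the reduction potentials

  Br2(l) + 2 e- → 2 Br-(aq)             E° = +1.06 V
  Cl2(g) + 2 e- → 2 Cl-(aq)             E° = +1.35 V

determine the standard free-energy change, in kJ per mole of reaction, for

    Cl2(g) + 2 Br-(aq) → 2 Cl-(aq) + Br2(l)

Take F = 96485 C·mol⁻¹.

−56.0 kJ/mol

In the reaction as written Cl2(g) is reduced, so the Cl₂/Cl⁻ couple is the cathode and Br₂/Br⁻ is the anode.
E°cell = +1.35 − (+1.06) = +0.29 V; balancing electrons gives n = 2.
ΔG° = −nFE°cell = −(2)(96485)(+0.29) J/mol = −56.0 kJ/mol.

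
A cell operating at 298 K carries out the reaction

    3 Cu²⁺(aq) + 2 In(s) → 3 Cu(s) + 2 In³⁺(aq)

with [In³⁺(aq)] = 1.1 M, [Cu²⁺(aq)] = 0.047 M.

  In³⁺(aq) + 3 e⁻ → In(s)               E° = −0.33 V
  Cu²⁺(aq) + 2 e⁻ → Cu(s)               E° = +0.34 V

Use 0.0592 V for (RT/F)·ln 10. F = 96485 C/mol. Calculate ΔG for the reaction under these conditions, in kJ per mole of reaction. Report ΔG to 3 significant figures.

−365 kJ/mol

E°cell = +0.34 − (−0.33) = +0.67 V; the balanced reaction transfers n = 6 electrons.
Q = [In³⁺(aq)]^2 / [Cu²⁺(aq)]^3 = 1.17×10^4, so log Q = 4.066 and E = +0.67 − (0.0592/6)(4.066) = +0.6299 V.
ΔG = −nFE = −(6)(96485)(+0.6299) J/mol = −365 kJ/mol.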